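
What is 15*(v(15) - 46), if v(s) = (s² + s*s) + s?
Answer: 6285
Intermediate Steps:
v(s) = s + 2*s² (v(s) = (s² + s²) + s = 2*s² + s = s + 2*s²)
15*(v(15) - 46) = 15*(15*(1 + 2*15) - 46) = 15*(15*(1 + 30) - 46) = 15*(15*31 - 46) = 15*(465 - 46) = 15*419 = 6285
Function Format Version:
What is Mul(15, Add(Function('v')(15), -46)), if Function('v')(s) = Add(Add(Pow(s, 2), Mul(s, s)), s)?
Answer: 6285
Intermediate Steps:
Function('v')(s) = Add(s, Mul(2, Pow(s, 2))) (Function('v')(s) = Add(Add(Pow(s, 2), Pow(s, 2)), s) = Add(Mul(2, Pow(s, 2)), s) = Add(s, Mul(2, Pow(s, 2))))
Mul(15, Add(Function('v')(15), -46)) = Mul(15, Add(Mul(15, Add(1, Mul(2, 15))), -46)) = Mul(15, Add(Mul(15, Add(1, 30)), -46)) = Mul(15, Add(Mul(15, 31), -46)) = Mul(15, Add(465, -46)) = Mul(15, 419) = 6285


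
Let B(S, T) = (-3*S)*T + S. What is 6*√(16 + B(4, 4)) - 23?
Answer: -23 + 12*I*√7 ≈ -23.0 + 31.749*I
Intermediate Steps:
B(S, T) = S - 3*S*T (B(S, T) = -3*S*T + S = S - 3*S*T)
6*√(16 + B(4, 4)) - 23 = 6*√(16 + 4*(1 - 3*4)) - 23 = 6*√(16 + 4*(1 - 12)) - 23 = 6*√(16 + 4*(-11)) - 23 = 6*√(16 - 44) - 23 = 6*√(-28) - 23 = 6*(2*I*√7) - 23 = 12*I*√7 - 23 = -23 + 12*I*√7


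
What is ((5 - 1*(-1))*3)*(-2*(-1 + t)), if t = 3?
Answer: -72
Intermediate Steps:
((5 - 1*(-1))*3)*(-2*(-1 + t)) = ((5 - 1*(-1))*3)*(-2*(-1 + 3)) = ((5 + 1)*3)*(-2*2) = (6*3)*(-4) = 18*(-4) = -72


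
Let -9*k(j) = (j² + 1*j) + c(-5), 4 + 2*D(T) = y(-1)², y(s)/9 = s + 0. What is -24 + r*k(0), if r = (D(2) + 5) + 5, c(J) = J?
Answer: 53/18 ≈ 2.9444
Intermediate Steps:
y(s) = 9*s (y(s) = 9*(s + 0) = 9*s)
D(T) = 77/2 (D(T) = -2 + (9*(-1))²/2 = -2 + (½)*(-9)² = -2 + (½)*81 = -2 + 81/2 = 77/2)
k(j) = 5/9 - j/9 - j²/9 (k(j) = -((j² + 1*j) - 5)/9 = -((j² + j) - 5)/9 = -((j + j²) - 5)/9 = -(-5 + j + j²)/9 = 5/9 - j/9 - j²/9)
r = 97/2 (r = (77/2 + 5) + 5 = 87/2 + 5 = 97/2 ≈ 48.500)
-24 + r*k(0) = -24 + 97*(5/9 - ⅑*0 - ⅑*0²)/2 = -24 + 97*(5/9 + 0 - ⅑*0)/2 = -24 + 97*(5/9 + 0 + 0)/2 = -24 + (97/2)*(5/9) = -24 + 485/18 = 53/18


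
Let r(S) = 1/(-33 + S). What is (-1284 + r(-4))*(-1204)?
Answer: 57200836/37 ≈ 1.5460e+6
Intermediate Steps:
(-1284 + r(-4))*(-1204) = (-1284 + 1/(-33 - 4))*(-1204) = (-1284 + 1/(-37))*(-1204) = (-1284 - 1/37)*(-1204) = -47509/37*(-1204) = 57200836/37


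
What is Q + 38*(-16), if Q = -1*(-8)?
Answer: -600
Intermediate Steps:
Q = 8
Q + 38*(-16) = 8 + 38*(-16) = 8 - 608 = -600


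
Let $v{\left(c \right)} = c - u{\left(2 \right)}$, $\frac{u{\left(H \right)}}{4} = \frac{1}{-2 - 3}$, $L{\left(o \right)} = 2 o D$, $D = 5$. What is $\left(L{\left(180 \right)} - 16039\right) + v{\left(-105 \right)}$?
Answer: $- \frac{71716}{5} \approx -14343.0$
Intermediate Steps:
$L{\left(o \right)} = 10 o$ ($L{\left(o \right)} = 2 o 5 = 10 o$)
$u{\left(H \right)} = - \frac{4}{5}$ ($u{\left(H \right)} = \frac{4}{-2 - 3} = \frac{4}{-5} = 4 \left(- \frac{1}{5}\right) = - \frac{4}{5}$)
$v{\left(c \right)} = \frac{4}{5} + c$ ($v{\left(c \right)} = c - - \frac{4}{5} = c + \frac{4}{5} = \frac{4}{5} + c$)
$\left(L{\left(180 \right)} - 16039\right) + v{\left(-105 \right)} = \left(10 \cdot 180 - 16039\right) + \left(\frac{4}{5} - 105\right) = \left(1800 - 16039\right) - \frac{521}{5} = -14239 - \frac{521}{5} = - \frac{71716}{5}$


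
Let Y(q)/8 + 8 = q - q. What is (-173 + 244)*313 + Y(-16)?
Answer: 22159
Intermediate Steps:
Y(q) = -64 (Y(q) = -64 + 8*(q - q) = -64 + 8*0 = -64 + 0 = -64)
(-173 + 244)*313 + Y(-16) = (-173 + 244)*313 - 64 = 71*313 - 64 = 22223 - 64 = 22159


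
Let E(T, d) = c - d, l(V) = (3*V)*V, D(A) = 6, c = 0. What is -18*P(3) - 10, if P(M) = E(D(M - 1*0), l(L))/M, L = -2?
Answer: 62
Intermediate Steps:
l(V) = 3*V²
E(T, d) = -d (E(T, d) = 0 - d = -d)
P(M) = -12/M (P(M) = (-3*(-2)²)/M = (-3*4)/M = (-1*12)/M = -12/M)
-18*P(3) - 10 = -(-216)/3 - 10 = -18*(-4) - 10 = 72 - 10 = 62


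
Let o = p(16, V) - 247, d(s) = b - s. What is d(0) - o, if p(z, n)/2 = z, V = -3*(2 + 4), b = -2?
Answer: 213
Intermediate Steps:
V = -18 (V = -3*6 = -18)
d(s) = -2 - s
p(z, n) = 2*z
o = -215 (o = 2*16 - 247 = 32 - 247 = -215)
d(0) - o = (-2 - 1*0) - 1*(-215) = (-2 + 0) + 215 = -2 + 215 = 213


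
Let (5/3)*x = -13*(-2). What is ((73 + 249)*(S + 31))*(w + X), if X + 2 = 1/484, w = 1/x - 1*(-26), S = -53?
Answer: -73137953/429 ≈ -1.7048e+5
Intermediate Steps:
x = 78/5 (x = 3*(-13*(-2))/5 = (⅗)*26 = 78/5 ≈ 15.600)
w = 2033/78 (w = 1/(78/5) - 1*(-26) = 5/78 + 26 = 2033/78 ≈ 26.064)
X = -967/484 (X = -2 + 1/484 = -967/484 ≈ -1.9979)
((73 + 249)*(S + 31))*(w + X) = ((73 + 249)*(-53 + 31))*(2033/78 - 967/484) = (322*(-22))*(454273/18876) = -7084*454273/18876 = -73137953/429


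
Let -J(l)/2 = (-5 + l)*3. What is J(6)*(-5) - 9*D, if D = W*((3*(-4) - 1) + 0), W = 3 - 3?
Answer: 30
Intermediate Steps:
W = 0
J(l) = 30 - 6*l (J(l) = -2*(-5 + l)*3 = -2*(-15 + 3*l) = 30 - 6*l)
D = 0 (D = 0*((3*(-4) - 1) + 0) = 0*((-12 - 1) + 0) = 0*(-13 + 0) = 0*(-13) = 0)
J(6)*(-5) - 9*D = (30 - 6*6)*(-5) - 9*0 = (30 - 36)*(-5) + 0 = -6*(-5) + 0 = 30 + 0 = 30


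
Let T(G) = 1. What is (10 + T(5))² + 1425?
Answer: 1546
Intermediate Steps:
(10 + T(5))² + 1425 = (10 + 1)² + 1425 = 11² + 1425 = 121 + 1425 = 1546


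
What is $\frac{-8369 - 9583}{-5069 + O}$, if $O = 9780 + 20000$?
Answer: $- \frac{5984}{8237} \approx -0.72648$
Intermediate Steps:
$O = 29780$
$\frac{-8369 - 9583}{-5069 + O} = \frac{-8369 - 9583}{-5069 + 29780} = - \frac{17952}{24711} = \left(-17952\right) \frac{1}{24711} = - \frac{5984}{8237}$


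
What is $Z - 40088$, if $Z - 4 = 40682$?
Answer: $598$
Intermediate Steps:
$Z = 40686$ ($Z = 4 + 40682 = 40686$)
$Z - 40088 = 40686 - 40088 = 598$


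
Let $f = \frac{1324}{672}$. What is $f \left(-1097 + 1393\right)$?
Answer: $\frac{12247}{21} \approx 583.19$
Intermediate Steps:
$f = \frac{331}{168}$ ($f = 1324 \cdot \frac{1}{672} = \frac{331}{168} \approx 1.9702$)
$f \left(-1097 + 1393\right) = \frac{331 \left(-1097 + 1393\right)}{168} = \frac{331}{168} \cdot 296 = \frac{12247}{21}$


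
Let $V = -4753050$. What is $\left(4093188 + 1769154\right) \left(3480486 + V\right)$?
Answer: $-7460205384888$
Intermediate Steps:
$\left(4093188 + 1769154\right) \left(3480486 + V\right) = \left(4093188 + 1769154\right) \left(3480486 - 4753050\right) = 5862342 \left(-1272564\right) = -7460205384888$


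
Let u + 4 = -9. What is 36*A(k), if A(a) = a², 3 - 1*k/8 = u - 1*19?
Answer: 2822400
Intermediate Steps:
u = -13 (u = -4 - 9 = -13)
k = 280 (k = 24 - 8*(-13 - 1*19) = 24 - 8*(-13 - 19) = 24 - 8*(-32) = 24 + 256 = 280)
36*A(k) = 36*280² = 36*78400 = 2822400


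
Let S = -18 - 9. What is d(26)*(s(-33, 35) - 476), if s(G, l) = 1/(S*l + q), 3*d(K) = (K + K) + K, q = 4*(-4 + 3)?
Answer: -903450/73 ≈ -12376.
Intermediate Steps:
q = -4 (q = 4*(-1) = -4)
d(K) = K (d(K) = ((K + K) + K)/3 = (2*K + K)/3 = (3*K)/3 = K)
S = -27
s(G, l) = 1/(-4 - 27*l) (s(G, l) = 1/(-27*l - 4) = 1/(-4 - 27*l))
d(26)*(s(-33, 35) - 476) = 26*(-1/(4 + 27*35) - 476) = 26*(-1/(4 + 945) - 476) = 26*(-1/949 - 476) = 26*(-451725/949) = -903450/73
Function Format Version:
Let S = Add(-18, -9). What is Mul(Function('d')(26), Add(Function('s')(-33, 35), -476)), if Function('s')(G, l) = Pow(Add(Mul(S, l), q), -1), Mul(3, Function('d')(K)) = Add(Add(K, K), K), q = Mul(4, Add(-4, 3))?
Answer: Rational(-903450, 73) ≈ -12376.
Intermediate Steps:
q = -4 (q = Mul(4, -1) = -4)
Function('d')(K) = K (Function('d')(K) = Mul(Rational(1, 3), Add(Add(K, K), K)) = Mul(Rational(1, 3), Add(Mul(2, K), K)) = Mul(Rational(1, 3), Mul(3, K)) = K)
S = -27
Function('s')(G, l) = Pow(Add(-4, Mul(-27, l)), -1) (Function('s')(G, l) = Pow(Add(Mul(-27, l), -4), -1) = Pow(Add(-4, Mul(-27, l)), -1))
Mul(Function('d')(26), Add(Function('s')(-33, 35), -476)) = Mul(26, Add(Mul(-1, Pow(Add(4, Mul(27, 35)), -1)), -476)) = Mul(26, Add(Mul(-1, Pow(Add(4, 945), -1)), -476)) = Mul(26, Add(Mul(-1, Pow(949, -1)), -476)) = Mul(26, Add(Mul(-1, Rational(1, 949)), -476)) = Mul(26, Add(Rational(-1, 949), -476)) = Mul(26, Rational(-451725, 949)) = Rational(-903450, 73)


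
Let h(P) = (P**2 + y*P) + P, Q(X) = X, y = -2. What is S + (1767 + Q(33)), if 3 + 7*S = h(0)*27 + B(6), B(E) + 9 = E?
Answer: 12594/7 ≈ 1799.1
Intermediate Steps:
B(E) = -9 + E
h(P) = P**2 - P (h(P) = (P**2 - 2*P) + P = P**2 - P)
S = -6/7 (S = -3/7 + ((0*(-1 + 0))*27 + (-9 + 6))/7 = -3/7 + ((0*(-1))*27 - 3)/7 = -3/7 + (0*27 - 3)/7 = -3/7 + (0 - 3)/7 = -3/7 + (1/7)*(-3) = -3/7 - 3/7 = -6/7 ≈ -0.85714)
S + (1767 + Q(33)) = -6/7 + (1767 + 33) = -6/7 + 1800 = 12594/7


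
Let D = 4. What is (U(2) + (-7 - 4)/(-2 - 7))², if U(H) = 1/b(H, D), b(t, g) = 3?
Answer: 196/81 ≈ 2.4198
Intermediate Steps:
U(H) = ⅓ (U(H) = 1/3 = ⅓)
(U(2) + (-7 - 4)/(-2 - 7))² = (⅓ + (-7 - 4)/(-2 - 7))² = (⅓ - 11/(-9))² = (⅓ - 11*(-⅑))² = (⅓ + 11/9)² = (14/9)² = 196/81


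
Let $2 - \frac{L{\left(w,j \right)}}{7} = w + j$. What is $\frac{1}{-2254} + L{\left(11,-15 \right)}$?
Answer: $\frac{94667}{2254} \approx 42.0$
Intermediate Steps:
$L{\left(w,j \right)} = 14 - 7 j - 7 w$ ($L{\left(w,j \right)} = 14 - 7 \left(w + j\right) = 14 - 7 \left(j + w\right) = 14 - \left(7 j + 7 w\right) = 14 - 7 j - 7 w$)
$\frac{1}{-2254} + L{\left(11,-15 \right)} = \frac{1}{-2254} - -42 = - \frac{1}{2254} + \left(14 + 105 - 77\right) = - \frac{1}{2254} + 42 = \frac{94667}{2254}$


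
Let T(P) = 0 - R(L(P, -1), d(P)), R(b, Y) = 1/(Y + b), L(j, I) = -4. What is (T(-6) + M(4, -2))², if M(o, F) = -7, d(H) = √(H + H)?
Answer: 3*(47*I + 252*√3)/(4*(I + 4*√3)) ≈ 47.005 - 1.6967*I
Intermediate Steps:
d(H) = √2*√H (d(H) = √(2*H) = √2*√H)
T(P) = -1/(-4 + √2*√P) (T(P) = 0 - 1/(√2*√P - 4) = 0 - 1/(-4 + √2*√P) = -1/(-4 + √2*√P))
(T(-6) + M(4, -2))² = (-1/(-4 + √2*√(-6)) - 7)² = (-1/(-4 + √2*(I*√6)) - 7)² = (-1/(-4 + 2*I*√3) - 7)² = (-7 - 1/(-4 + 2*I*√3))²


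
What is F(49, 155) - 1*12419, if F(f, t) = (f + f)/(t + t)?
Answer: -1924896/155 ≈ -12419.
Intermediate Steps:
F(f, t) = f/t (F(f, t) = (2*f)/((2*t)) = (2*f)*(1/(2*t)) = f/t)
F(49, 155) - 1*12419 = 49/155 - 1*12419 = 49*(1/155) - 12419 = 49/155 - 12419 = -1924896/155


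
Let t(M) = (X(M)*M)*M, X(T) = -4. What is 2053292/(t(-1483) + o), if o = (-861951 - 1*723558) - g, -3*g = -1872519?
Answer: -1026646/5503419 ≈ -0.18655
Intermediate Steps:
g = 624173 (g = -⅓*(-1872519) = 624173)
o = -2209682 (o = (-861951 - 1*723558) - 1*624173 = (-861951 - 723558) - 624173 = -1585509 - 624173 = -2209682)
t(M) = -4*M² (t(M) = (-4*M)*M = -4*M²)
2053292/(t(-1483) + o) = 2053292/(-4*(-1483)² - 2209682) = 2053292/(-4*2199289 - 2209682) = 2053292/(-8797156 - 2209682) = 2053292/(-11006838) = 2053292*(-1/11006838) = -1026646/5503419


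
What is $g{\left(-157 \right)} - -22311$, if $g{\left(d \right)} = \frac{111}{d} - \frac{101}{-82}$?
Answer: $\frac{287238569}{12874} \approx 22312.0$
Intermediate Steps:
$g{\left(d \right)} = \frac{101}{82} + \frac{111}{d}$ ($g{\left(d \right)} = \frac{111}{d} - - \frac{101}{82} = \frac{111}{d} + \frac{101}{82} = \frac{101}{82} + \frac{111}{d}$)
$g{\left(-157 \right)} - -22311 = \left(\frac{101}{82} + \frac{111}{-157}\right) - -22311 = \left(\frac{101}{82} + 111 \left(- \frac{1}{157}\right)\right) + 22311 = \left(\frac{101}{82} - \frac{111}{157}\right) + 22311 = \frac{6755}{12874} + 22311 = \frac{287238569}{12874}$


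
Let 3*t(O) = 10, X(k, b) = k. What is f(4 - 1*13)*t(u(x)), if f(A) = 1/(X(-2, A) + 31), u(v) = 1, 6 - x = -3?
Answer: 10/87 ≈ 0.11494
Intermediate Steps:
x = 9 (x = 6 - 1*(-3) = 6 + 3 = 9)
f(A) = 1/29 (f(A) = 1/(-2 + 31) = 1/29)
t(O) = 10/3 (t(O) = (⅓)*10 = 10/3)
f(4 - 1*13)*t(u(x)) = (1/29)*(10/3) = 10/87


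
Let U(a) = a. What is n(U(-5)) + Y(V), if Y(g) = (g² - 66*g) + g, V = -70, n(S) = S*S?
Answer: 9475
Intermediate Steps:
n(S) = S²
Y(g) = g² - 65*g
n(U(-5)) + Y(V) = (-5)² - 70*(-65 - 70) = 25 - 70*(-135) = 25 + 9450 = 9475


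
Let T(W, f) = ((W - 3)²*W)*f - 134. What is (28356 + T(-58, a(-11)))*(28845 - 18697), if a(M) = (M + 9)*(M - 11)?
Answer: -96078929960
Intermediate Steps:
a(M) = (-11 + M)*(9 + M) (a(M) = (9 + M)*(-11 + M) = (-11 + M)*(9 + M))
T(W, f) = -134 + W*f*(-3 + W)² (T(W, f) = ((-3 + W)²*W)*f - 134 = (W*(-3 + W)²)*f - 134 = W*f*(-3 + W)² - 134 = -134 + W*f*(-3 + W)²)
(28356 + T(-58, a(-11)))*(28845 - 18697) = (28356 + (-134 - 58*(-99 + (-11)² - 2*(-11))*(-3 - 58)²))*(28845 - 18697) = (28356 + (-134 - 58*(-99 + 121 + 22)*(-61)²))*10148 = (28356 + (-134 - 58*44*3721))*10148 = (28356 + (-134 - 9495992))*10148 = (28356 - 9496126)*10148 = -9467770*10148 = -96078929960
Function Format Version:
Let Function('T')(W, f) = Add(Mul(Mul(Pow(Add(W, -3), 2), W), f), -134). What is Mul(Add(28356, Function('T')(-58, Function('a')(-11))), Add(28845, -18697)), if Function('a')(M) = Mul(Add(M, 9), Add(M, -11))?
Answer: -96078929960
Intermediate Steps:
Function('a')(M) = Mul(Add(-11, M), Add(9, M)) (Function('a')(M) = Mul(Add(9, M), Add(-11, M)) = Mul(Add(-11, M), Add(9, M)))
Function('T')(W, f) = Add(-134, Mul(W, f, Pow(Add(-3, W), 2))) (Function('T')(W, f) = Add(Mul(Mul(Pow(Add(-3, W), 2), W), f), -134) = Add(Mul(Mul(W, Pow(Add(-3, W), 2)), f), -134) = Add(Mul(W, f, Pow(Add(-3, W), 2)), -134) = Add(-134, Mul(W, f, Pow(Add(-3, W), 2))))
Mul(Add(28356, Function('T')(-58, Function('a')(-11))), Add(28845, -18697)) = Mul(Add(28356, Add(-134, Mul(-58, Add(-99, Pow(-11, 2), Mul(-2, -11)), Pow(Add(-3, -58), 2)))), Add(28845, -18697)) = Mul(Add(28356, Add(-134, Mul(-58, Add(-99, 121, 22), Pow(-61, 2)))), 10148) = Mul(Add(28356, Add(-134, Mul(-58, 44, 3721))), 10148) = Mul(Add(28356, Add(-134, -9495992)), 10148) = Mul(Add(28356, -9496126), 10148) = Mul(-9467770, 10148) = -96078929960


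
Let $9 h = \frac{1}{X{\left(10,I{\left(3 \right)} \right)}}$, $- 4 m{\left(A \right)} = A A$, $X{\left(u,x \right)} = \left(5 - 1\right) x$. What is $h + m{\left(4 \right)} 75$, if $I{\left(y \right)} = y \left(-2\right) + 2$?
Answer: $- \frac{43201}{144} \approx -300.01$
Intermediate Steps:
$I{\left(y \right)} = 2 - 2 y$ ($I{\left(y \right)} = - 2 y + 2 = 2 - 2 y$)
$X{\left(u,x \right)} = 4 x$
$m{\left(A \right)} = - \frac{A^{2}}{4}$ ($m{\left(A \right)} = - \frac{A A}{4} = - \frac{A^{2}}{4}$)
$h = - \frac{1}{144}$ ($h = \frac{1}{9 \cdot 4 \left(2 - 6\right)} = \frac{1}{9 \cdot 4 \left(-4\right)} = \frac{1}{9 \left(-16\right)} = \frac{1}{9} \left(- \frac{1}{16}\right) = - \frac{1}{144} \approx -0.0069444$)
$h + m{\left(4 \right)} 75 = - \frac{1}{144} + - \frac{4^{2}}{4} \cdot 75 = - \frac{1}{144} + \left(- \frac{1}{4}\right) 16 \cdot 75 = - \frac{1}{144} - 300 = - \frac{43201}{144}$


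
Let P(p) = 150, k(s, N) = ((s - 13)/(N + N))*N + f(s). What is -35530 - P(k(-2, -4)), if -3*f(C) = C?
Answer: -35680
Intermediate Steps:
f(C) = -C/3
k(s, N) = -13/2 + s/6 (k(s, N) = ((s - 13)/(N + N))*N - s/3 = ((-13 + s)/((2*N)))*N - s/3 = ((-13 + s)*(1/(2*N)))*N - s/3 = ((-13 + s)/(2*N))*N - s/3 = (-13/2 + s/2) - s/3 = -13/2 + s/6)
-35530 - P(k(-2, -4)) = -35530 - 1*150 = -35530 - 150 = -35680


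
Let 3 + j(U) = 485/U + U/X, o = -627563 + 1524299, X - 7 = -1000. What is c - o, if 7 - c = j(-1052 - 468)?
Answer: -270696836831/301872 ≈ -8.9673e+5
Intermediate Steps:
X = -993 (X = 7 - 1000 = -993)
o = 896736
j(U) = -3 + 485/U - U/993 (j(U) = -3 + (485/U + U/(-993)) = -3 + (485/U + U*(-1/993)) = -3 + (485/U - U/993) = -3 + 485/U - U/993)
c = 2652961/301872 (c = 7 - (-3 + 485/(-1052 - 468) - (-1052 - 468)/993) = 7 - (-3 + 485/(-1520) - 1/993*(-1520)) = 7 - (-3 + 485*(-1/1520) + 1520/993) = 7 - (-3 - 97/304 + 1520/993) = 7 - 1*(-539857/301872) = 7 + 539857/301872 = 2652961/301872 ≈ 8.7884)
c - o = 2652961/301872 - 1*896736 = 2652961/301872 - 896736 = -270696836831/301872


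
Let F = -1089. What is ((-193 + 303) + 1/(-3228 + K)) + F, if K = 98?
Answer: -3064271/3130 ≈ -979.00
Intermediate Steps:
((-193 + 303) + 1/(-3228 + K)) + F = ((-193 + 303) + 1/(-3228 + 98)) - 1089 = (110 + 1/(-3130)) - 1089 = (110 - 1/3130) - 1089 = 344299/3130 - 1089 = -3064271/3130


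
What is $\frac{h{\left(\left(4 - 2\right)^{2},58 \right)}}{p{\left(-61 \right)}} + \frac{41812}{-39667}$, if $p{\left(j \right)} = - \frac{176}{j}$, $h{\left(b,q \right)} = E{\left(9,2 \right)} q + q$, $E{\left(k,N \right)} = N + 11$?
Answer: $\frac{489356733}{1745348} \approx 280.38$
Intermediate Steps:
$E{\left(k,N \right)} = 11 + N$
$h{\left(b,q \right)} = 14 q$ ($h{\left(b,q \right)} = \left(11 + 2\right) q + q = 13 q + q = 14 q$)
$\frac{h{\left(\left(4 - 2\right)^{2},58 \right)}}{p{\left(-61 \right)}} + \frac{41812}{-39667} = \frac{14 \cdot 58}{\left(-176\right) \frac{1}{-61}} + \frac{41812}{-39667} = \frac{812}{\left(-176\right) \left(- \frac{1}{61}\right)} + 41812 \left(- \frac{1}{39667}\right) = \frac{812}{\frac{176}{61}} - \frac{41812}{39667} = 812 \cdot \frac{61}{176} - \frac{41812}{39667} = \frac{12383}{44} - \frac{41812}{39667} = \frac{489356733}{1745348}$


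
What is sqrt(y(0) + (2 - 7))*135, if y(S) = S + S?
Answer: 135*I*sqrt(5) ≈ 301.87*I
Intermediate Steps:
y(S) = 2*S
sqrt(y(0) + (2 - 7))*135 = sqrt(2*0 + (2 - 7))*135 = sqrt(0 - 5)*135 = sqrt(-5)*135 = (I*sqrt(5))*135 = 135*I*sqrt(5)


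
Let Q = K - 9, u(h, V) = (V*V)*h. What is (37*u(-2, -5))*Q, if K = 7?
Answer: 3700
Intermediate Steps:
u(h, V) = h*V² (u(h, V) = V²*h = h*V²)
Q = -2 (Q = 7 - 9 = -2)
(37*u(-2, -5))*Q = (37*(-2*(-5)²))*(-2) = (37*(-2*25))*(-2) = (37*(-50))*(-2) = -1850*(-2) = 3700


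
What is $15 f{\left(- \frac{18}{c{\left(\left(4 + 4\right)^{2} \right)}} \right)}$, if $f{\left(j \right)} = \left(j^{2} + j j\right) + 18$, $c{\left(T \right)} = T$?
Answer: $\frac{139455}{512} \approx 272.37$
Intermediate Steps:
$f{\left(j \right)} = 18 + 2 j^{2}$ ($f{\left(j \right)} = \left(j^{2} + j^{2}\right) + 18 = 2 j^{2} + 18 = 18 + 2 j^{2}$)
$15 f{\left(- \frac{18}{c{\left(\left(4 + 4\right)^{2} \right)}} \right)} = 15 \left(18 + 2 \left(- \frac{18}{\left(4 + 4\right)^{2}}\right)^{2}\right) = 15 \left(18 + 2 \left(- \frac{18}{8^{2}}\right)^{2}\right) = 15 \left(18 + 2 \left(- \frac{18}{64}\right)^{2}\right) = 15 \left(18 + 2 \left(\left(-18\right) \frac{1}{64}\right)^{2}\right) = 15 \left(18 + 2 \left(- \frac{9}{32}\right)^{2}\right) = 15 \left(18 + 2 \cdot \frac{81}{1024}\right) = 15 \left(18 + \frac{81}{512}\right) = 15 \cdot \frac{9297}{512} = \frac{139455}{512}$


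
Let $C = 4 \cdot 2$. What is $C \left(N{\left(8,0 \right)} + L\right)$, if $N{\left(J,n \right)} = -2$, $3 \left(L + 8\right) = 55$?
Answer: $\frac{200}{3} \approx 66.667$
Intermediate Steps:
$C = 8$
$L = \frac{31}{3}$ ($L = -8 + \frac{1}{3} \cdot 55 = -8 + \frac{55}{3} = \frac{31}{3} \approx 10.333$)
$C \left(N{\left(8,0 \right)} + L\right) = 8 \left(-2 + \frac{31}{3}\right) = 8 \cdot \frac{25}{3} = \frac{200}{3}$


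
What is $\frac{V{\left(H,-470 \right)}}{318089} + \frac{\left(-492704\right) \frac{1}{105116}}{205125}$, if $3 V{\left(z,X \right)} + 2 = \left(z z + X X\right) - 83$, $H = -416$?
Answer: $\frac{235892906228237}{571550784319625} \approx 0.41272$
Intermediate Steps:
$V{\left(z,X \right)} = - \frac{85}{3} + \frac{X^{2}}{3} + \frac{z^{2}}{3}$ ($V{\left(z,X \right)} = - \frac{2}{3} + \frac{\left(z z + X X\right) - 83}{3} = - \frac{2}{3} + \frac{\left(z^{2} + X^{2}\right) - 83}{3} = - \frac{2}{3} + \frac{\left(X^{2} + z^{2}\right) - 83}{3} = - \frac{2}{3} + \frac{-83 + X^{2} + z^{2}}{3} = - \frac{2}{3} + \left(- \frac{83}{3} + \frac{X^{2}}{3} + \frac{z^{2}}{3}\right) = - \frac{85}{3} + \frac{X^{2}}{3} + \frac{z^{2}}{3}$)
$\frac{V{\left(H,-470 \right)}}{318089} + \frac{\left(-492704\right) \frac{1}{105116}}{205125} = \frac{- \frac{85}{3} + \frac{\left(-470\right)^{2}}{3} + \frac{\left(-416\right)^{2}}{3}}{318089} + \frac{\left(-492704\right) \frac{1}{105116}}{205125} = \left(- \frac{85}{3} + \frac{1}{3} \cdot 220900 + \frac{1}{3} \cdot 173056\right) \frac{1}{318089} + \left(-492704\right) \frac{1}{105116} \cdot \frac{1}{205125} = \left(- \frac{85}{3} + \frac{220900}{3} + \frac{173056}{3}\right) \frac{1}{318089} - \frac{123176}{5390479875} = \frac{393871}{3} \cdot \frac{1}{318089} - \frac{123176}{5390479875} = \frac{393871}{954267} - \frac{123176}{5390479875} = \frac{235892906228237}{571550784319625}$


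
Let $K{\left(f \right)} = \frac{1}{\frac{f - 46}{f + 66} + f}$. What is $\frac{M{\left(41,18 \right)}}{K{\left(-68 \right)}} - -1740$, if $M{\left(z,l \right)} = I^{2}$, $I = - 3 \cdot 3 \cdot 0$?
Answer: $1740$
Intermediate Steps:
$I = 0$ ($I = \left(-3\right) 0 = 0$)
$M{\left(z,l \right)} = 0$ ($M{\left(z,l \right)} = 0^{2} = 0$)
$K{\left(f \right)} = \frac{1}{f + \frac{-46 + f}{66 + f}}$ ($K{\left(f \right)} = \frac{1}{\frac{-46 + f}{66 + f} + f} = \frac{1}{f + \frac{-46 + f}{66 + f}}$)
$\frac{M{\left(41,18 \right)}}{K{\left(-68 \right)}} - -1740 = \frac{0}{\frac{1}{-46 + \left(-68\right)^{2} + 67 \left(-68\right)} \left(66 - 68\right)} - -1740 = \frac{0}{\frac{1}{-46 + 4624 - 4556} \left(-2\right)} + 1740 = \frac{0}{\frac{1}{22} \left(-2\right)} + 1740 = \frac{0}{- \frac{1}{11}} + 1740 = 0 \left(-11\right) + 1740 = 0 + 1740 = 1740$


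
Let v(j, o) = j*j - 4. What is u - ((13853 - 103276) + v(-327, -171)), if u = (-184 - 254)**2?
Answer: 174342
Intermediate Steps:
v(j, o) = -4 + j**2 (v(j, o) = j**2 - 4 = -4 + j**2)
u = 191844 (u = (-438)**2 = 191844)
u - ((13853 - 103276) + v(-327, -171)) = 191844 - ((13853 - 103276) + (-4 + (-327)**2)) = 191844 - (-89423 + (-4 + 106929)) = 191844 - (-89423 + 106925) = 191844 - 1*17502 = 191844 - 17502 = 174342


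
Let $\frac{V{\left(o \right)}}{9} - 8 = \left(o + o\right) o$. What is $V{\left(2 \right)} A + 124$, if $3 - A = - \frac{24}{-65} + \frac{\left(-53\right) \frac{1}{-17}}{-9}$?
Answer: $\frac{610748}{1105} \approx 552.71$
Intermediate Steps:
$V{\left(o \right)} = 72 + 18 o^{2}$ ($V{\left(o \right)} = 72 + 9 \left(o + o\right) o = 72 + 9 \cdot 2 o o = 72 + 9 \cdot 2 o^{2} = 72 + 18 o^{2}$)
$A = \frac{29608}{9945}$ ($A = 3 - \left(- \frac{24}{-65} + \frac{\left(-53\right) \frac{1}{-17}}{-9}\right) = 3 - \left(\left(-24\right) \left(- \frac{1}{65}\right) + \left(-53\right) \left(- \frac{1}{17}\right) \left(- \frac{1}{9}\right)\right) = 3 - \left(\frac{24}{65} + \frac{53}{17} \left(- \frac{1}{9}\right)\right) = 3 - \left(\frac{24}{65} - \frac{53}{153}\right) = 3 - \frac{227}{9945} = \frac{29608}{9945} \approx 2.9772$)
$V{\left(2 \right)} A + 124 = \left(72 + 18 \cdot 2^{2}\right) \frac{29608}{9945} + 124 = \left(72 + 18 \cdot 4\right) \frac{29608}{9945} + 124 = \left(72 + 72\right) \frac{29608}{9945} + 124 = 144 \cdot \frac{29608}{9945} + 124 = \frac{473728}{1105} + 124 = \frac{610748}{1105}$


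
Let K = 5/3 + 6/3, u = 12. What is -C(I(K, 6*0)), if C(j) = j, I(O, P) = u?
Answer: -12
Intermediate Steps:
K = 11/3 (K = 5*(1/3) + 6*(1/3) = 5/3 + 2 = 11/3 ≈ 3.6667)
I(O, P) = 12
-C(I(K, 6*0)) = -1*12 = -12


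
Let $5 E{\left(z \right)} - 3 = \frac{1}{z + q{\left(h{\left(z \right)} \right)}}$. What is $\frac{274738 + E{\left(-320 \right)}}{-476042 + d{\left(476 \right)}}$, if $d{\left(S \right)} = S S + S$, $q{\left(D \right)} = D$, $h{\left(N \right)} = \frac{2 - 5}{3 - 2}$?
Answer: $- \frac{221851419}{201059425} \approx -1.1034$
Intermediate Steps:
$h{\left(N \right)} = -3$ ($h{\left(N \right)} = - \frac{3}{1} = \left(-3\right) 1 = -3$)
$E{\left(z \right)} = \frac{3}{5} + \frac{1}{5 \left(-3 + z\right)}$ ($E{\left(z \right)} = \frac{3}{5} + \frac{1}{5 \left(z - 3\right)} = \frac{3}{5} + \frac{1}{5 \left(-3 + z\right)}$)
$d{\left(S \right)} = S + S^{2}$ ($d{\left(S \right)} = S^{2} + S = S + S^{2}$)
$\frac{274738 + E{\left(-320 \right)}}{-476042 + d{\left(476 \right)}} = \frac{274738 + \frac{-8 + 3 \left(-320\right)}{5 \left(-3 - 320\right)}}{-476042 + 476 \left(1 + 476\right)} = \frac{274738 + \frac{-8 - 960}{5 \left(-323\right)}}{-476042 + 476 \cdot 477} = \frac{274738 + \frac{1}{5} \left(- \frac{1}{323}\right) \left(-968\right)}{-476042 + 227052} = \frac{274738 + \frac{968}{1615}}{-248990} = \frac{443702838}{1615} \left(- \frac{1}{248990}\right) = - \frac{221851419}{201059425}$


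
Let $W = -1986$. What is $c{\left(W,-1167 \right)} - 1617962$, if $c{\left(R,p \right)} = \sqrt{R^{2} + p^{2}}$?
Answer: $-1617962 + 3 \sqrt{589565} \approx -1.6157 \cdot 10^{6}$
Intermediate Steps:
$c{\left(W,-1167 \right)} - 1617962 = \sqrt{\left(-1986\right)^{2} + \left(-1167\right)^{2}} - 1617962 = \sqrt{3944196 + 1361889} - 1617962 = \sqrt{5306085} - 1617962 = 3 \sqrt{589565} - 1617962 = -1617962 + 3 \sqrt{589565}$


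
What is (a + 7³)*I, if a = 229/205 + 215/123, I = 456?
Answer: 32331464/205 ≈ 1.5771e+5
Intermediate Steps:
a = 1762/615 (a = 229*(1/205) + 215*(1/123) = 229/205 + 215/123 = 1762/615 ≈ 2.8650)
(a + 7³)*I = (1762/615 + 7³)*456 = (1762/615 + 343)*456 = (212707/615)*456 = 32331464/205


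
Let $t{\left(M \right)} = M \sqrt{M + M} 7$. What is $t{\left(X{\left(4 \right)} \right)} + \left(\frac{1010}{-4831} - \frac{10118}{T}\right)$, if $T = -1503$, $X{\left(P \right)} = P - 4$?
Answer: $\frac{47362028}{7260993} \approx 6.5228$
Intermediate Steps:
$X{\left(P \right)} = -4 + P$
$t{\left(M \right)} = 7 \sqrt{2} M^{\frac{3}{2}}$ ($t{\left(M \right)} = M \sqrt{2 M} 7 = M \sqrt{2} \sqrt{M} 7 = \sqrt{2} M^{\frac{3}{2}} \cdot 7 = 7 \sqrt{2} M^{\frac{3}{2}}$)
$t{\left(X{\left(4 \right)} \right)} + \left(\frac{1010}{-4831} - \frac{10118}{T}\right) = 7 \sqrt{2} \left(-4 + 4\right)^{\frac{3}{2}} + \left(\frac{1010}{-4831} - \frac{10118}{-1503}\right) = 7 \sqrt{2} \cdot 0^{\frac{3}{2}} + \left(1010 \left(- \frac{1}{4831}\right) - - \frac{10118}{1503}\right) = 7 \sqrt{2} \cdot 0 + \left(- \frac{1010}{4831} + \frac{10118}{1503}\right) = 0 + \frac{47362028}{7260993} = \frac{47362028}{7260993}$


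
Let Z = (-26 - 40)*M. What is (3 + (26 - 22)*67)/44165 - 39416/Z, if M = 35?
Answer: 3166243/185493 ≈ 17.069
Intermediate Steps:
Z = -2310 (Z = (-26 - 40)*35 = -66*35 = -2310)
(3 + (26 - 22)*67)/44165 - 39416/Z = (3 + (26 - 22)*67)/44165 - 39416/(-2310) = (3 + 4*67)*(1/44165) - 39416*(-1/2310) = (3 + 268)*(1/44165) + 19708/1155 = 271*(1/44165) + 19708/1155 = 271/44165 + 19708/1155 = 3166243/185493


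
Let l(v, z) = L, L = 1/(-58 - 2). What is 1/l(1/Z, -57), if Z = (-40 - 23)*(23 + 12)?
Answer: -60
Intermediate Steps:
Z = -2205 (Z = -63*35 = -2205)
L = -1/60 (L = 1/(-60) = -1/60 ≈ -0.016667)
l(v, z) = -1/60
1/l(1/Z, -57) = 1/(-1/60) = -60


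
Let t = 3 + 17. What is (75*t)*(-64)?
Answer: -96000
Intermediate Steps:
t = 20
(75*t)*(-64) = (75*20)*(-64) = 1500*(-64) = -96000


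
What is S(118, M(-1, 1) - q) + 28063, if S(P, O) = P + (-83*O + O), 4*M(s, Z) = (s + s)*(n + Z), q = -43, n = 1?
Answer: 24737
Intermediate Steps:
M(s, Z) = s*(1 + Z)/2 (M(s, Z) = ((s + s)*(1 + Z))/4 = ((2*s)*(1 + Z))/4 = (2*s*(1 + Z))/4 = s*(1 + Z)/2)
S(P, O) = P - 82*O
S(118, M(-1, 1) - q) + 28063 = (118 - 82*((½)*(-1)*(1 + 1) - 1*(-43))) + 28063 = (118 - 82*((½)*(-1)*2 + 43)) + 28063 = (118 - 82*(-1 + 43)) + 28063 = (118 - 82*42) + 28063 = (118 - 3444) + 28063 = -3326 + 28063 = 24737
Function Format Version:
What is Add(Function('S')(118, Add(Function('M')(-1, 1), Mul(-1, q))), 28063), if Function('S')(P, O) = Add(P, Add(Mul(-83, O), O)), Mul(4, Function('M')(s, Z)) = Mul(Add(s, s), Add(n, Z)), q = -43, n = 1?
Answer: 24737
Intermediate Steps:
Function('M')(s, Z) = Mul(Rational(1, 2), s, Add(1, Z)) (Function('M')(s, Z) = Mul(Rational(1, 4), Mul(Add(s, s), Add(1, Z))) = Mul(Rational(1, 4), Mul(Mul(2, s), Add(1, Z))) = Mul(Rational(1, 4), Mul(2, s, Add(1, Z))) = Mul(Rational(1, 2), s, Add(1, Z)))
Function('S')(P, O) = Add(P, Mul(-82, O))
Add(Function('S')(118, Add(Function('M')(-1, 1), Mul(-1, q))), 28063) = Add(Add(118, Mul(-82, Add(Mul(Rational(1, 2), -1, Add(1, 1)), Mul(-1, -43)))), 28063) = Add(Add(118, Mul(-82, Add(Mul(Rational(1, 2), -1, 2), 43))), 28063) = Add(Add(118, Mul(-82, Add(-1, 43))), 28063) = Add(Add(118, Mul(-82, 42)), 28063) = Add(Add(118, -3444), 28063) = Add(-3326, 28063) = 24737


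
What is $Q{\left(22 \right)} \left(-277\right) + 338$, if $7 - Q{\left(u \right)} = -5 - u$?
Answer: $-9080$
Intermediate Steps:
$Q{\left(u \right)} = 12 + u$ ($Q{\left(u \right)} = 7 - \left(-5 - u\right) = 7 + \left(5 + u\right) = 12 + u$)
$Q{\left(22 \right)} \left(-277\right) + 338 = \left(12 + 22\right) \left(-277\right) + 338 = 34 \left(-277\right) + 338 = -9418 + 338 = -9080$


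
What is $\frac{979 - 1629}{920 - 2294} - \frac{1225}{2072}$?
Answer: $- \frac{24025}{203352} \approx -0.11814$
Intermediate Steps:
$\frac{979 - 1629}{920 - 2294} - \frac{1225}{2072} = - \frac{650}{-1374} - \frac{175}{296} = \left(-650\right) \left(- \frac{1}{1374}\right) - \frac{175}{296} = \frac{325}{687} - \frac{175}{296} = - \frac{24025}{203352}$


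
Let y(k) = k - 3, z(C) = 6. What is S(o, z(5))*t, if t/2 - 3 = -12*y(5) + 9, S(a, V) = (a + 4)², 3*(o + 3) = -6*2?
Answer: -216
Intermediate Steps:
o = -7 (o = -3 + (-6*2)/3 = -3 + (⅓)*(-12) = -3 - 4 = -7)
S(a, V) = (4 + a)²
y(k) = -3 + k
t = -24 (t = 6 + 2*(-12*(-3 + 5) + 9) = 6 + 2*(-12*2 + 9) = 6 + 2*(-24 + 9) = 6 + 2*(-15) = 6 - 30 = -24)
S(o, z(5))*t = (4 - 7)²*(-24) = (-3)²*(-24) = 9*(-24) = -216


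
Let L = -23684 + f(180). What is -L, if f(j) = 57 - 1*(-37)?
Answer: 23590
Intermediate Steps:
f(j) = 94 (f(j) = 57 + 37 = 94)
L = -23590 (L = -23684 + 94 = -23590)
-L = -1*(-23590) = 23590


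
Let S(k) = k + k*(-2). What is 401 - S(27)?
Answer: 428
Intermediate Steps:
S(k) = -k (S(k) = k - 2*k = -k)
401 - S(27) = 401 - (-1)*27 = 401 - 1*(-27) = 401 + 27 = 428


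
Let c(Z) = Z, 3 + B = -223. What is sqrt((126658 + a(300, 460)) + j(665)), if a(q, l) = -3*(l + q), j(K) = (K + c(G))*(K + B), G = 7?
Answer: 11*sqrt(3466) ≈ 647.60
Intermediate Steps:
B = -226 (B = -3 - 223 = -226)
j(K) = (-226 + K)*(7 + K) (j(K) = (K + 7)*(K - 226) = (7 + K)*(-226 + K) = (-226 + K)*(7 + K))
a(q, l) = -3*l - 3*q
sqrt((126658 + a(300, 460)) + j(665)) = sqrt((126658 + (-3*460 - 3*300)) + (-1582 + 665**2 - 219*665)) = sqrt((126658 + (-1380 - 900)) + (-1582 + 442225 - 145635)) = sqrt((126658 - 2280) + 295008) = sqrt(124378 + 295008) = sqrt(419386) = 11*sqrt(3466)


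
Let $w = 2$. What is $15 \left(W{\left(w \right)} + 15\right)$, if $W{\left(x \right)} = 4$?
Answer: $285$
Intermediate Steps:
$15 \left(W{\left(w \right)} + 15\right) = 15 \left(4 + 15\right) = 15 \cdot 19 = 285$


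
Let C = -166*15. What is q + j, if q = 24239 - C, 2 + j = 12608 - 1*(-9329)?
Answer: 48664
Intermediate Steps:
C = -2490
j = 21935 (j = -2 + (12608 - 1*(-9329)) = -2 + (12608 + 9329) = -2 + 21937 = 21935)
q = 26729 (q = 24239 - 1*(-2490) = 24239 + 2490 = 26729)
q + j = 26729 + 21935 = 48664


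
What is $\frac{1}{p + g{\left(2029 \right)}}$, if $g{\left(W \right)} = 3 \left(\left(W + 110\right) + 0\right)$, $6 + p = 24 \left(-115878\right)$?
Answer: $- \frac{1}{2774661} \approx -3.604 \cdot 10^{-7}$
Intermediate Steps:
$p = -2781078$ ($p = -6 + 24 \left(-115878\right) = -6 - 2781072 = -2781078$)
$g{\left(W \right)} = 330 + 3 W$ ($g{\left(W \right)} = 3 \left(\left(110 + W\right) + 0\right) = 3 \left(110 + W\right) = 330 + 3 W$)
$\frac{1}{p + g{\left(2029 \right)}} = \frac{1}{-2781078 + \left(330 + 3 \cdot 2029\right)} = \frac{1}{-2781078 + \left(330 + 6087\right)} = \frac{1}{-2781078 + 6417} = \frac{1}{-2774661} = - \frac{1}{2774661}$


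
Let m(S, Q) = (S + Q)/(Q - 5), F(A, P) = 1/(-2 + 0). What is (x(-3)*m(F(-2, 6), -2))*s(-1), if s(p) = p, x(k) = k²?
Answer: -45/14 ≈ -3.2143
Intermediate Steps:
F(A, P) = -½ (F(A, P) = 1/(-2) = -½)
m(S, Q) = (Q + S)/(-5 + Q)
(x(-3)*m(F(-2, 6), -2))*s(-1) = ((-3)²*((-2 - ½)/(-5 - 2)))*(-1) = (9*(-5/2/(-7)))*(-1) = (9*(-⅐*(-5/2)))*(-1) = (9*(5/14))*(-1) = (45/14)*(-1) = -45/14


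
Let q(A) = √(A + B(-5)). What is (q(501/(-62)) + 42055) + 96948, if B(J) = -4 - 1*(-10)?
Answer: 139003 + I*√7998/62 ≈ 1.39e+5 + 1.4424*I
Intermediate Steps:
B(J) = 6 (B(J) = -4 + 10 = 6)
q(A) = √(6 + A) (q(A) = √(A + 6) = √(6 + A))
(q(501/(-62)) + 42055) + 96948 = (√(6 + 501/(-62)) + 42055) + 96948 = (√(6 + 501*(-1/62)) + 42055) + 96948 = (√(6 - 501/62) + 42055) + 96948 = (√(-129/62) + 42055) + 96948 = (I*√7998/62 + 42055) + 96948 = (42055 + I*√7998/62) + 96948 = 139003 + I*√7998/62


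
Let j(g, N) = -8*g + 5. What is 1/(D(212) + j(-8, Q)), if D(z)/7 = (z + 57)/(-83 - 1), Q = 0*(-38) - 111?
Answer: 12/559 ≈ 0.021467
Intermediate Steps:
Q = -111 (Q = 0 - 111 = -111)
D(z) = -19/4 - z/12 (D(z) = 7*((z + 57)/(-83 - 1)) = 7*((57 + z)/(-84)) = 7*((57 + z)*(-1/84)) = 7*(-19/28 - z/84) = -19/4 - z/12)
j(g, N) = 5 - 8*g
1/(D(212) + j(-8, Q)) = 1/((-19/4 - 1/12*212) + (5 - 8*(-8))) = 1/((-19/4 - 53/3) + (5 + 64)) = 1/(-269/12 + 69) = 1/(559/12) = 12/559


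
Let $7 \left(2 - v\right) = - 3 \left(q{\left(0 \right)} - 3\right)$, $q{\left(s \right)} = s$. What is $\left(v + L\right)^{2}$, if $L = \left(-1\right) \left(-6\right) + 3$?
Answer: $\frac{4624}{49} \approx 94.367$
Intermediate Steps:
$v = \frac{5}{7}$ ($v = 2 - \frac{\left(-3\right) \left(0 - 3\right)}{7} = 2 - \frac{\left(-3\right) \left(-3\right)}{7} = 2 - \frac{9}{7} = \frac{5}{7} \approx 0.71429$)
$L = 9$ ($L = 6 + 3 = 9$)
$\left(v + L\right)^{2} = \left(\frac{5}{7} + 9\right)^{2} = \left(\frac{68}{7}\right)^{2} = \frac{4624}{49}$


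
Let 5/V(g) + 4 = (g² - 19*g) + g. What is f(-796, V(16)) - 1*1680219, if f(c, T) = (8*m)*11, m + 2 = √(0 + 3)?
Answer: -1680395 + 88*√3 ≈ -1.6802e+6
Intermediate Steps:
m = -2 + √3 (m = -2 + √(0 + 3) = -2 + √3 ≈ -0.26795)
V(g) = 5/(-4 + g² - 18*g) (V(g) = 5/(-4 + ((g² - 19*g) + g)) = 5/(-4 + (g² - 18*g)) = 5/(-4 + g² - 18*g))
f(c, T) = -176 + 88*√3 (f(c, T) = (8*(-2 + √3))*11 = (-16 + 8*√3)*11 = -176 + 88*√3)
f(-796, V(16)) - 1*1680219 = (-176 + 88*√3) - 1*1680219 = (-176 + 88*√3) - 1680219 = -1680395 + 88*√3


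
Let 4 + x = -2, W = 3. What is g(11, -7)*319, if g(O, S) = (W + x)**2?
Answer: 2871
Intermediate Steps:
x = -6 (x = -4 - 2 = -6)
g(O, S) = 9 (g(O, S) = (3 - 6)**2 = (-3)**2 = 9)
g(11, -7)*319 = 9*319 = 2871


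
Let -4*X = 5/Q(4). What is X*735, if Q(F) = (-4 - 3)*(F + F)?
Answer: 525/32 ≈ 16.406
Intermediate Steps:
Q(F) = -14*F
X = 5/224 (X = -5/(4*((-14*4))) = -5/(4*(-56)) = -5*(-1)/(4*56) = -¼*(-5/56) = 5/224 ≈ 0.022321)
X*735 = (5/224)*735 = 525/32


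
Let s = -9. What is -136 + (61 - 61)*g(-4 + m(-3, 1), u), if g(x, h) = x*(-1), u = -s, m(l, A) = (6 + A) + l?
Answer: -136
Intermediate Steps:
m(l, A) = 6 + A + l
u = 9 (u = -1*(-9) = 9)
g(x, h) = -x
-136 + (61 - 61)*g(-4 + m(-3, 1), u) = -136 + (61 - 61)*(-(-4 + (6 + 1 - 3))) = -136 + 0*(-(-4 + 4)) = -136 + 0*(-1*0) = -136 + 0*0 = -136 + 0 = -136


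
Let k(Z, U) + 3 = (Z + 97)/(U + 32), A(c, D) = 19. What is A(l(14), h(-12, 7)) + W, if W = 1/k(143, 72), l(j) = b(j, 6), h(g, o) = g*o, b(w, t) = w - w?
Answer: 158/9 ≈ 17.556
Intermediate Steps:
b(w, t) = 0
l(j) = 0
k(Z, U) = -3 + (97 + Z)/(32 + U) (k(Z, U) = -3 + (Z + 97)/(U + 32) = -3 + (97 + Z)/(32 + U))
W = -13/9 (W = 1/((1 + 143 - 3*72)/(32 + 72)) = 1/((1 + 143 - 216)/104) = 1/((1/104)*(-72)) = 1/(-9/13) = -13/9 ≈ -1.4444)
A(l(14), h(-12, 7)) + W = 19 - 13/9 = 158/9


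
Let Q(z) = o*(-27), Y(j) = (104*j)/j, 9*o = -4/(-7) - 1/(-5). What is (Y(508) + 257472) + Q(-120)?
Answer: 9015079/35 ≈ 2.5757e+5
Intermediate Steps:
o = 3/35 (o = (-4/(-7) - 1/(-5))/9 = (-4*(-⅐) - 1*(-⅕))/9 = (4/7 + ⅕)/9 = (⅑)*(27/35) = 3/35 ≈ 0.085714)
Y(j) = 104
Q(z) = -81/35 (Q(z) = (3/35)*(-27) = -81/35)
(Y(508) + 257472) + Q(-120) = (104 + 257472) - 81/35 = 257576 - 81/35 = 9015079/35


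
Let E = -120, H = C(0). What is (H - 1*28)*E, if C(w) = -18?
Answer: 5520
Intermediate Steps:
H = -18
(H - 1*28)*E = (-18 - 1*28)*(-120) = (-18 - 28)*(-120) = -46*(-120) = 5520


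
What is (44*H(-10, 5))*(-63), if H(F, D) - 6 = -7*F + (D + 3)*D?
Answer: -321552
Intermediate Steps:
H(F, D) = 6 - 7*F + D*(3 + D) (H(F, D) = 6 + (-7*F + (D + 3)*D) = 6 + (-7*F + (3 + D)*D) = 6 + (-7*F + D*(3 + D)) = 6 - 7*F + D*(3 + D))
(44*H(-10, 5))*(-63) = (44*(6 + 5² - 7*(-10) + 3*5))*(-63) = (44*(6 + 25 + 70 + 15))*(-63) = (44*116)*(-63) = 5104*(-63) = -321552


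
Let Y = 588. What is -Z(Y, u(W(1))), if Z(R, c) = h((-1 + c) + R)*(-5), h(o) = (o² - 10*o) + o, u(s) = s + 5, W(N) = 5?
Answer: 1755180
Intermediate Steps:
u(s) = 5 + s
h(o) = o² - 9*o
Z(R, c) = -5*(-1 + R + c)*(-10 + R + c) (Z(R, c) = (((-1 + c) + R)*(-9 + ((-1 + c) + R)))*(-5) = ((-1 + R + c)*(-9 + (-1 + R + c)))*(-5) = ((-1 + R + c)*(-10 + R + c))*(-5) = -5*(-1 + R + c)*(-10 + R + c))
-Z(Y, u(W(1))) = -(-5)*(-1 + 588 + (5 + 5))*(-10 + 588 + (5 + 5)) = -(-5)*(-1 + 588 + 10)*(-10 + 588 + 10) = -(-5)*597*588 = -1*(-1755180) = 1755180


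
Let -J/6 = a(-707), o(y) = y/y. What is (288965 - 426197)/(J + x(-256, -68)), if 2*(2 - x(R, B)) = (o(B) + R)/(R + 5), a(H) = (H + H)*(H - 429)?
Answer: 68890464/4838186899 ≈ 0.014239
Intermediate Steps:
o(y) = 1
a(H) = 2*H*(-429 + H) (a(H) = (2*H)*(-429 + H) = 2*H*(-429 + H))
J = -9637824 (J = -12*(-707)*(-429 - 707) = -12*(-707)*(-1136) = -6*1606304 = -9637824)
x(R, B) = 2 - (1 + R)/(2*(5 + R)) (x(R, B) = 2 - (1 + R)/(2*(R + 5)) = 2 - (1 + R)/(2*(5 + R)))
(288965 - 426197)/(J + x(-256, -68)) = (288965 - 426197)/(-9637824 + (19 + 3*(-256))/(2*(5 - 256))) = -137232/(-9637824 + (½)*(19 - 768)/(-251)) = -137232/(-9637824 + (½)*(-1/251)*(-749)) = -137232/(-9637824 + 749/502) = -137232/(-4838186899/502) = -137232*(-502/4838186899) = 68890464/4838186899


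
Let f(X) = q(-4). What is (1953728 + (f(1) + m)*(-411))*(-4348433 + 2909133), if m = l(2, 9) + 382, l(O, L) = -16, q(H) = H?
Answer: -2597858777800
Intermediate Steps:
f(X) = -4
m = 366 (m = -16 + 382 = 366)
(1953728 + (f(1) + m)*(-411))*(-4348433 + 2909133) = (1953728 + (-4 + 366)*(-411))*(-4348433 + 2909133) = (1953728 + 362*(-411))*(-1439300) = (1953728 - 148782)*(-1439300) = 1804946*(-1439300) = -2597858777800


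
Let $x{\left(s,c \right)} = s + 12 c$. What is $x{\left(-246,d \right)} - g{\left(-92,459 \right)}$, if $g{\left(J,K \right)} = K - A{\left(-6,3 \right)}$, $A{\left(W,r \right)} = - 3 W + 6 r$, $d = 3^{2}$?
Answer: $-561$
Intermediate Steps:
$d = 9$
$g{\left(J,K \right)} = -36 + K$ ($g{\left(J,K \right)} = K - \left(\left(-3\right) \left(-6\right) + 6 \cdot 3\right) = K - \left(18 + 18\right) = K - 36 = -36 + K$)
$x{\left(-246,d \right)} - g{\left(-92,459 \right)} = \left(-246 + 12 \cdot 9\right) - \left(-36 + 459\right) = \left(-246 + 108\right) - 423 = -138 - 423 = -561$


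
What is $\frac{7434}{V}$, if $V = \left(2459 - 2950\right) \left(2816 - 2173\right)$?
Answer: $- \frac{7434}{315713} \approx -0.023547$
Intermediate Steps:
$V = -315713$ ($V = \left(-491\right) 643 = -315713$)
$\frac{7434}{V} = \frac{7434}{-315713} = 7434 \left(- \frac{1}{315713}\right) = - \frac{7434}{315713}$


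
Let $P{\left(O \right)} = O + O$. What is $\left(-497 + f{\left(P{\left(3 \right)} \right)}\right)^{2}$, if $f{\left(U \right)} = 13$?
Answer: $234256$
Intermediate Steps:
$P{\left(O \right)} = 2 O$
$\left(-497 + f{\left(P{\left(3 \right)} \right)}\right)^{2} = \left(-497 + 13\right)^{2} = \left(-484\right)^{2} = 234256$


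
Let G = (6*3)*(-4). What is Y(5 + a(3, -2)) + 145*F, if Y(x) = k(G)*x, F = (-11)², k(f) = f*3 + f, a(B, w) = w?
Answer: 16681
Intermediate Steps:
G = -72 (G = 18*(-4) = -72)
k(f) = 4*f (k(f) = 3*f + f = 4*f)
F = 121
Y(x) = -288*x (Y(x) = (4*(-72))*x = -288*x)
Y(5 + a(3, -2)) + 145*F = -288*(5 - 2) + 145*121 = -288*3 + 17545 = -864 + 17545 = 16681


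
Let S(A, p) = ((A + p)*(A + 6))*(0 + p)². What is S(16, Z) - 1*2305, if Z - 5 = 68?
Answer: 10431877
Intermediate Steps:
Z = 73 (Z = 5 + 68 = 73)
S(A, p) = p²*(6 + A)*(A + p) (S(A, p) = ((A + p)*(6 + A))*p² = ((6 + A)*(A + p))*p² = p²*(6 + A)*(A + p))
S(16, Z) - 1*2305 = 73²*(16² + 6*16 + 6*73 + 16*73) - 1*2305 = 5329*(256 + 96 + 438 + 1168) - 2305 = 5329*1958 - 2305 = 10434182 - 2305 = 10431877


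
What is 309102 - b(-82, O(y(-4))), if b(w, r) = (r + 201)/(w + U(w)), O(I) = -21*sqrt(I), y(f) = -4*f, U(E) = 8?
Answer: 22873665/74 ≈ 3.0910e+5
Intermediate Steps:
b(w, r) = (201 + r)/(8 + w) (b(w, r) = (r + 201)/(w + 8) = (201 + r)/(8 + w))
309102 - b(-82, O(y(-4))) = 309102 - (201 - 21*sqrt(-4*(-4)))/(8 - 82) = 309102 - (201 - 21*sqrt(16))/(-74) = 309102 - (-1)*(201 - 21*4)/74 = 309102 - (-1)*(201 - 84)/74 = 309102 - (-1)*117/74 = 309102 - 1*(-117/74) = 309102 + 117/74 = 22873665/74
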